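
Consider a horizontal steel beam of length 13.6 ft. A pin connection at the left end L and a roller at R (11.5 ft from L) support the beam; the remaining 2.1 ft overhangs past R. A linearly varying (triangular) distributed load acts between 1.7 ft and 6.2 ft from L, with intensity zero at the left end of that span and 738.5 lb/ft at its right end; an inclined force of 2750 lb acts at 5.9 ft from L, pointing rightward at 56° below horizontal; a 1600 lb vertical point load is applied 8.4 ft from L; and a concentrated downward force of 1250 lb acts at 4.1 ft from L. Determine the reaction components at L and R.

Resultant of the triangular load: ½ × 738.5 × 4.5 = 1661.625 lb, acting at 4.7 ft from L (one-third of the span from the peak).
ΣM about L: R_y·11.5 − (½·738.5·4.5)·4.7 − 2750·sin56°·5.9 − 1600·8.4 − 1250·4.1 = 0 → R_y = 39825.8/11.5 = 3463.11 ≈ 3463 lb.
ΣF_y = 0: L_y + 3463.11 − ½·738.5·4.5 − 2750·sin56° − 1600 − 1250 = 0 → L_y = 3328 lb.
ΣF_x = 0: L_x + 2750·cos56° = 0 → L_x = -1538 lb.

L_x = -1538 lb, L_y = 3328 lb, R_y = 3463 lb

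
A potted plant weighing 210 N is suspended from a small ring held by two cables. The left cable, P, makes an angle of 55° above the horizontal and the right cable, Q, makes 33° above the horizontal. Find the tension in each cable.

T_P = 176.2 N, T_Q = 120.5 N

ΣF_x = 0: −T_P·cos55° + T_Q·cos33° = 0 → T_Q = 0.683911·T_P.
ΣF_y = 0: T_P·sin55° + T_Q·sin33° = 210.
Substitute: T_P·(0.819152 + 0.683911·0.544639) = 210 → T_P = 176.228 ≈ 176.2 N.
Then T_Q = 0.683911 × 176.228 = 120.5 N.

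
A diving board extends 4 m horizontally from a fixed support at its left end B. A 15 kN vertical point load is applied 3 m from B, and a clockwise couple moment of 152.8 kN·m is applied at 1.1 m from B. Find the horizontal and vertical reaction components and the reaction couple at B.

ΣF_x = 0: B_x = 0.
ΣF_y = 0: B_y − 15 = 0 → B_y = 15.00 kN.
ΣM about B: M_B − 15·3 − 152.8 = 0 → M_B = 197.8 kN·m.

B_x = 0, B_y = 15.00 kN, M_B = 197.8 kN·m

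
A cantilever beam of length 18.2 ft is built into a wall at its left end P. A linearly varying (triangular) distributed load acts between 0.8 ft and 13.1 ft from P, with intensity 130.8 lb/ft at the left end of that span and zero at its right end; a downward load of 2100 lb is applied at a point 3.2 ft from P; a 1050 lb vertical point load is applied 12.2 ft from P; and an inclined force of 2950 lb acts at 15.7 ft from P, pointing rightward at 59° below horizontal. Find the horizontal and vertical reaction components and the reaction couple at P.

Resultant of the triangular load: ½ × 130.8 × 12.3 = 804.42 lb, acting at 4.9 ft from P (one-third of the span from the peak).
ΣF_x = 0: P_x + 2950·cos59° = 0 → P_x = -1519 lb.
ΣF_y = 0: P_y − ½·130.8·12.3 − 2100 − 1050 − 2950·sin59° = 0 → P_y = 6483 lb.
ΣM about P: M_P − (½·130.8·12.3)·4.9 − 2100·3.2 − 1050·12.2 − 2950·sin59°·15.7 = 0 → M_P = 63170 lb·ft.

P_x = -1519 lb, P_y = 6483 lb, M_P = 63170 lb·ft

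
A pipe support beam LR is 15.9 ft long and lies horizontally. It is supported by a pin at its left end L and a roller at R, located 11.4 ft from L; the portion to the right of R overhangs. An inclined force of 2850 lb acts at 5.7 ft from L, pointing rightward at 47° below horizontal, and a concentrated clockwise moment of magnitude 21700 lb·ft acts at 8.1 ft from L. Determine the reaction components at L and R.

Moments about L: R_y·11.4 − 2850·sin47°·5.7 − 21700 = 0 → R_y = 33580.8/11.4 = 2945.68 ≈ 2946 lb.
ΣF_y = 0: L_y + 2945.68 − 2850·sin47° = 0 → L_y = -861.3 lb.
ΣF_x = 0: L_x + 2850·cos47° = 0 → L_x = -1944 lb.

L_x = -1944 lb, L_y = -861.3 lb, R_y = 2946 lb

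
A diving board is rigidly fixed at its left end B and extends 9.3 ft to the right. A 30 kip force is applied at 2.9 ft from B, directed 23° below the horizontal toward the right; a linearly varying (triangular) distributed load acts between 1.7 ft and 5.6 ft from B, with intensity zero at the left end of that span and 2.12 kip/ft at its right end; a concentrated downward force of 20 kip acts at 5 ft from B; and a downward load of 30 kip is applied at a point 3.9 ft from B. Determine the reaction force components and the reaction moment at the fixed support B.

B_x = -27.62 kip, B_y = 65.86 kip, M_B = 268.8 kip·ft

Resultant of the triangular load: ½ × 2.12 × 3.9 = 4.134 kip, acting at 4.3 ft from B (one-third of the span from the peak).
ΣF_x = 0: B_x + 30·cos23° = 0 → B_x = -27.62 kip.
ΣF_y = 0: B_y − 30·sin23° − ½·2.12·3.9 − 20 − 30 = 0 → B_y = 65.86 kip.
ΣM about B: M_B − 30·sin23°·2.9 − (½·2.12·3.9)·4.3 − 20·5 − 30·3.9 = 0 → M_B = 268.8 kip·ft.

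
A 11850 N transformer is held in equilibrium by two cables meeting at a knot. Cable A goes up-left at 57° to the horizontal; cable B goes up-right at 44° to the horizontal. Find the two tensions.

ΣF_x = 0: −T_A·cos57° + T_B·cos44° = 0 → T_B = 0.757137·T_A.
ΣF_y = 0: T_A·sin57° + T_B·sin44° = 11850.
Substitute: T_A·(0.838671 + 0.757137·0.694658) = 11850 → T_A = 8683.72 ≈ 8684 N.
Then T_B = 0.757137 × 8683.72 = 6575 N.

T_A = 8684 N, T_B = 6575 N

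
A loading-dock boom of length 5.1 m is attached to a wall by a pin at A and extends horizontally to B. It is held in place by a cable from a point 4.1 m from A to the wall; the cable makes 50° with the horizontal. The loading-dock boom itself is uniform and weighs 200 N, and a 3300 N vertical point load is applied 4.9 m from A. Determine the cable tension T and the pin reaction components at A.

T = 5311 N, A_x = 3414 N, A_y = -568.3 N

ΣM about A: T·sin50°·4.1 − 200·2.55 − 3300·4.9 = 0 → T = 16680/(4.1·0.766044) = 5310.78 ≈ 5311 N.
ΣF_x = 0: A_x − T·cos50° = 0 → A_x = 5310.78 × 0.642788 = 3414 N.
ΣF_y = 0: A_y + T·sin50° − 200 − 3300 = 0 → A_y = 3500 − 5310.78 × 0.766044 = -568.3 N.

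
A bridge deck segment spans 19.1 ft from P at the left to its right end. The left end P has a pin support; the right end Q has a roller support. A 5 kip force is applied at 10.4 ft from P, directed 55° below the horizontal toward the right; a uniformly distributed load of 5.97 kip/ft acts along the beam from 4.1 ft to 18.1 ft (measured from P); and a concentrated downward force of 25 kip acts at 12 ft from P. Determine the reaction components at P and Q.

P_x = -2.868 kip, P_y = 46.17 kip, Q_y = 66.51 kip

Resultant of the distributed load: 5.97 × 14 = 83.58 kip at 11.1 ft from P.
Moments about P: Q_y·19.1 − 5·sin55°·10.4 − (5.97·14)·11.1 − 25·12 = 0 → Q_y = 1270.33/19.1 = 66.5094 ≈ 66.51 kip.
ΣF_y = 0: P_y + 66.5094 − 5·sin55° − 5.97·14 − 25 = 0 → P_y = 46.17 kip.
ΣF_x = 0: P_x + 5·cos55° = 0 → P_x = -2.868 kip.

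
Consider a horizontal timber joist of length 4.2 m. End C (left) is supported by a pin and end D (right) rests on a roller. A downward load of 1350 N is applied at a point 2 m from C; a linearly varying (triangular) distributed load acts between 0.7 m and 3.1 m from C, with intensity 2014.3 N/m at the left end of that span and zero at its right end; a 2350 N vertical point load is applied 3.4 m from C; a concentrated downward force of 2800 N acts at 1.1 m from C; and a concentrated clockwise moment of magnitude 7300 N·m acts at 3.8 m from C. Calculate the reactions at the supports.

Resultant of the triangular load: ½ × 2014.3 × 2.4 = 2417.16 N, acting at 1.5 m from C (one-third of the span from the peak).
Moments about C: D_y·4.2 − 1350·2 − (½·2014.3·2.4)·1.5 − 2350·3.4 − 2800·1.1 − 7300 = 0 → D_y = 24695.74/4.2 = 5879.94 ≈ 5880 N.
ΣF_y = 0: C_y + 5879.94 − 1350 − ½·2014.3·2.4 − 2350 − 2800 = 0 → C_y = 3037 N.
ΣF_x = 0: no horizontal applied forces, so C_x = 0.

C_x = 0, C_y = 3037 N, D_y = 5880 N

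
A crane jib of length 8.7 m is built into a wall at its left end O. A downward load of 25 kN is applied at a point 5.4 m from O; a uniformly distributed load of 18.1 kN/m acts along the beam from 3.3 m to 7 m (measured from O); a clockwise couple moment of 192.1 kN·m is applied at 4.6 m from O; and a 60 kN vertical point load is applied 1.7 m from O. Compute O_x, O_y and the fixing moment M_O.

O_x = 0, O_y = 152.0 kN, M_O = 774.0 kN·m

Resultant of the distributed load: 18.1 × 3.7 = 66.97 kN at 5.15 m from O.
ΣF_x = 0: O_x = 0.
ΣF_y = 0: O_y − 25 − 18.1·3.7 − 60 = 0 → O_y = 152.0 kN.
ΣM about O: M_O − 25·5.4 − (18.1·3.7)·5.15 − 192.1 − 60·1.7 = 0 → M_O = 774.0 kN·m.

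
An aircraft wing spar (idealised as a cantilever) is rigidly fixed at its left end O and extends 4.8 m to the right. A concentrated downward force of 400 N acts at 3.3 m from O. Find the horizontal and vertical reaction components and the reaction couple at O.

ΣF_x = 0: O_x = 0.
ΣF_y = 0: O_y − 400 = 0 → O_y = 400.0 N.
ΣM about O: M_O − 400·3.3 = 0 → M_O = 1320 N·m.

O_x = 0, O_y = 400.0 N, M_O = 1320 N·m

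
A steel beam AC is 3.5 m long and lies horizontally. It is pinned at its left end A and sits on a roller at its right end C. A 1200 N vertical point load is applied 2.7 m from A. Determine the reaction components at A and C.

Moments about A: C_y·3.5 − 1200·2.7 = 0 → C_y = 3240/3.5 = 925.714 ≈ 925.7 N.
ΣF_y = 0: A_y + 925.714 − 1200 = 0 → A_y = 274.3 N.
ΣF_x = 0: no horizontal applied forces, so A_x = 0.

A_x = 0, A_y = 274.3 N, C_y = 925.7 N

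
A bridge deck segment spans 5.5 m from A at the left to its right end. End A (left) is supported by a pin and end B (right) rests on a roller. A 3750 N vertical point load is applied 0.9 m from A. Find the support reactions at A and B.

A_x = 0, A_y = 3136 N, B_y = 613.6 N

Moments about A: B_y·5.5 − 3750·0.9 = 0 → B_y = 3375/5.5 = 613.636 ≈ 613.6 N.
ΣF_y = 0: A_y + 613.636 − 3750 = 0 → A_y = 3136 N.
ΣF_x = 0: no horizontal applied forces, so A_x = 0.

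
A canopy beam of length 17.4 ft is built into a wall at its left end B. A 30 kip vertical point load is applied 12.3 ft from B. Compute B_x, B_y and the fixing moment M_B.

B_x = 0, B_y = 30.00 kip, M_B = 369.0 kip·ft

ΣF_x = 0: B_x = 0.
ΣF_y = 0: B_y − 30 = 0 → B_y = 30.00 kip.
ΣM about B: M_B − 30·12.3 = 0 → M_B = 369.0 kip·ft.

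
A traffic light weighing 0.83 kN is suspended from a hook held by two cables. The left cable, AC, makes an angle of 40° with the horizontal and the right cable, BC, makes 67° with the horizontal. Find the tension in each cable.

ΣF_x = 0: −T_AC·cos40° + T_BC·cos67° = 0 → T_BC = 1.96054·T_AC.
ΣF_y = 0: T_AC·sin40° + T_BC·sin67° = 0.83.
Substitute: T_AC·(0.642788 + 1.96054·0.920505) = 0.83 → T_AC = 0.339125 ≈ 0.3391 kN.
Then T_BC = 1.96054 × 0.339125 = 0.6649 kN.

T_AC = 0.3391 kN, T_BC = 0.6649 kN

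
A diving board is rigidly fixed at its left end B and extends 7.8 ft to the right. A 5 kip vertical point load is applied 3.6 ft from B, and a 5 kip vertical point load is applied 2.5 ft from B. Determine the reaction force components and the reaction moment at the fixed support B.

B_x = 0, B_y = 10.00 kip, M_B = 30.50 kip·ft

ΣF_x = 0: B_x = 0.
ΣF_y = 0: B_y − 5 − 5 = 0 → B_y = 10.00 kip.
ΣM about B: M_B − 5·3.6 − 5·2.5 = 0 → M_B = 30.50 kip·ft.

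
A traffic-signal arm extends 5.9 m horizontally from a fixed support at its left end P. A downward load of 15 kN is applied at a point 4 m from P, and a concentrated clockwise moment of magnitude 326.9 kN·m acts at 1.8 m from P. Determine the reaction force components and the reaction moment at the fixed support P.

ΣF_x = 0: P_x = 0.
ΣF_y = 0: P_y − 15 = 0 → P_y = 15.00 kN.
ΣM about P: M_P − 15·4 − 326.9 = 0 → M_P = 386.9 kN·m.

P_x = 0, P_y = 15.00 kN, M_P = 386.9 kN·m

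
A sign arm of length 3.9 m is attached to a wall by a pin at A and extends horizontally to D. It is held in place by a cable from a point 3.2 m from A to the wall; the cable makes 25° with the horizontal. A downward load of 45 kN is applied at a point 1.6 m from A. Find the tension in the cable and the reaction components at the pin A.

ΣM about A: T·sin25°·3.2 − 45·1.6 = 0 → T = 72/(3.2·0.422618) = 53.2396 ≈ 53.24 kN.
ΣF_x = 0: A_x − T·cos25° = 0 → A_x = 53.2396 × 0.906308 = 48.25 kN.
ΣF_y = 0: A_y + T·sin25° − 45 = 0 → A_y = 45 − 53.2396 × 0.422618 = 22.50 kN.

T = 53.24 kN, A_x = 48.25 kN, A_y = 22.50 kN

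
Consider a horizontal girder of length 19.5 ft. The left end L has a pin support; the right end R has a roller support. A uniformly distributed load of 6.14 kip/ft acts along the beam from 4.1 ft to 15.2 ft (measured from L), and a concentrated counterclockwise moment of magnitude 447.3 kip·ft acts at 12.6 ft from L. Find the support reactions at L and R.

Resultant of the distributed load: 6.14 × 11.1 = 68.154 kip at 9.65 ft from L.
Moments about L: R_y·19.5 − (6.14·11.1)·9.65 + 447.3 = 0 → R_y = 210.3861/19.5 = 10.789 ≈ 10.79 kip.
ΣF_y = 0: L_y + 10.789 − 6.14·11.1 = 0 → L_y = 57.36 kip.
ΣF_x = 0: no horizontal applied forces, so L_x = 0.

L_x = 0, L_y = 57.36 kip, R_y = 10.79 kip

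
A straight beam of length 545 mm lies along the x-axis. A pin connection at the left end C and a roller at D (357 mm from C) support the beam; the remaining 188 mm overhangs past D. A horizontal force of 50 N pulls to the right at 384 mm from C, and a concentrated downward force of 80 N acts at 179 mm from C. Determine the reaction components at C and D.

ΣM about C: D_y·357 − 80·179 = 0 → D_y = 14320/357 = 40.112 ≈ 40.11 N.
ΣF_y = 0: C_y + 40.112 − 80 = 0 → C_y = 39.89 N.
ΣF_x = 0: C_x + 50 = 0 → C_x = -50.00 N.

C_x = -50.00 N, C_y = 39.89 N, D_y = 40.11 N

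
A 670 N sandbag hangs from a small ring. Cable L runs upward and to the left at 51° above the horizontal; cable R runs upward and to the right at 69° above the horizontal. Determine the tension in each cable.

ΣF_x = 0: −T_L·cos51° + T_R·cos69° = 0 → T_R = 1.75607·T_L.
ΣF_y = 0: T_L·sin51° + T_R·sin69° = 670.
Substitute: T_L·(0.777146 + 1.75607·0.93358) = 670 → T_L = 277.252 ≈ 277.3 N.
Then T_R = 1.75607 × 277.252 = 486.9 N.

T_L = 277.3 N, T_R = 486.9 N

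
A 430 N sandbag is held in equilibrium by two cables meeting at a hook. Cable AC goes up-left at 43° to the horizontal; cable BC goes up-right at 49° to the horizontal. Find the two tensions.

ΣF_x = 0: −T_AC·cos43° + T_BC·cos49° = 0 → T_BC = 1.11477·T_AC.
ΣF_y = 0: T_AC·sin43° + T_BC·sin49° = 430.
Substitute: T_AC·(0.681998 + 1.11477·0.75471) = 430 → T_AC = 282.277 ≈ 282.3 N.
Then T_BC = 1.11477 × 282.277 = 314.7 N.

T_AC = 282.3 N, T_BC = 314.7 N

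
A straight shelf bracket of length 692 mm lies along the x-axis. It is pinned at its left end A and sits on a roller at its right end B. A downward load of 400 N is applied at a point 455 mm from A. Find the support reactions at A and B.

ΣM about A: B_y·692 − 400·455 = 0 → B_y = 182000/692 = 263.006 ≈ 263.0 N.
ΣF_y = 0: A_y + 263.006 − 400 = 0 → A_y = 137.0 N.
ΣF_x = 0: no horizontal applied forces, so A_x = 0.

A_x = 0, A_y = 137.0 N, B_y = 263.0 N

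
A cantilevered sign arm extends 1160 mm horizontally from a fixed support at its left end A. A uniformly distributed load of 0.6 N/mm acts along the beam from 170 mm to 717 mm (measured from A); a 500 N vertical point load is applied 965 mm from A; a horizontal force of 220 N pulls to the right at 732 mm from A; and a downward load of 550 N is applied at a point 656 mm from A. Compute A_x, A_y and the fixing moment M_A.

A_x = -220.0 N, A_y = 1378 N, M_A = 988900 N·mm

Resultant of the distributed load: 0.6 × 547 = 328.2 N at 443.5 mm from A.
ΣF_x = 0: A_x + 220 = 0 → A_x = -220.0 N.
ΣF_y = 0: A_y − 0.6·547 − 500 − 550 = 0 → A_y = 1378 N.
ΣM about A: M_A − (0.6·547)·443.5 − 500·965 − 550·656 = 0 → M_A = 988900 N·mm.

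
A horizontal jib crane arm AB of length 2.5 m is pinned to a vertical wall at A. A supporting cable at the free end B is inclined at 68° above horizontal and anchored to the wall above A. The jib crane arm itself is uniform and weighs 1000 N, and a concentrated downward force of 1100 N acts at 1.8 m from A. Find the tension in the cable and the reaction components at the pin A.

ΣM about A: T·sin68°·2.5 − 1000·1.25 − 1100·1.8 = 0 → T = 3230/(2.5·0.927184) = 1393.47 ≈ 1393 N.
ΣF_x = 0: A_x − T·cos68° = 0 → A_x = 1393.47 × 0.374607 = 522.0 N.
ΣF_y = 0: A_y + T·sin68° − 1000 − 1100 = 0 → A_y = 2100 − 1393.47 × 0.927184 = 808.0 N.

T = 1393 N, A_x = 522.0 N, A_y = 808.0 N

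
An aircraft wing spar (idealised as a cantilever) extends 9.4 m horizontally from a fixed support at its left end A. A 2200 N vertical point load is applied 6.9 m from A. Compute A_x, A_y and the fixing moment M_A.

ΣF_x = 0: A_x = 0.
ΣF_y = 0: A_y − 2200 = 0 → A_y = 2200 N.
ΣM about A: M_A − 2200·6.9 = 0 → M_A = 15180 N·m.

A_x = 0, A_y = 2200 N, M_A = 15180 N·m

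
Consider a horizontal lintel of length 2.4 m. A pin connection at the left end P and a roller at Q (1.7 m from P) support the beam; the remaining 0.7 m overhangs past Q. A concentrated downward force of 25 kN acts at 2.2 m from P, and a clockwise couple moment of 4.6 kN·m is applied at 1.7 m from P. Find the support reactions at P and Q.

Moments about P: Q_y·1.7 − 25·2.2 − 4.6 = 0 → Q_y = 59.6/1.7 = 35.0588 ≈ 35.06 kN.
ΣF_y = 0: P_y + 35.0588 − 25 = 0 → P_y = -10.06 kN.
ΣF_x = 0: no horizontal applied forces, so P_x = 0.

P_x = 0, P_y = -10.06 kN, Q_y = 35.06 kN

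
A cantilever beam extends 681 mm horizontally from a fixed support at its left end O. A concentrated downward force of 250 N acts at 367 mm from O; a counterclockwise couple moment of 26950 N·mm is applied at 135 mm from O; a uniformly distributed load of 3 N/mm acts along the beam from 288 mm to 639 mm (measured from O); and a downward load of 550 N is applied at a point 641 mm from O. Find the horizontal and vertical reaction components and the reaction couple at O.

O_x = 0, O_y = 1853 N, M_O = 905400 N·mm

Resultant of the distributed load: 3 × 351 = 1053 N at 463.5 mm from O.
ΣF_x = 0: O_x = 0.
ΣF_y = 0: O_y − 250 − 3·351 − 550 = 0 → O_y = 1853 N.
ΣM about O: M_O − 250·367 + 26950 − (3·351)·463.5 − 550·641 = 0 → M_O = 905400 N·mm.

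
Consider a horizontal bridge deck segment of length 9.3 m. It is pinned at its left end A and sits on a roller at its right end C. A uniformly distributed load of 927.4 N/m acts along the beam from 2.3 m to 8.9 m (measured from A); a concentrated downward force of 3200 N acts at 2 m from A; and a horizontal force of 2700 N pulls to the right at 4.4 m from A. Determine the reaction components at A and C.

Resultant of the distributed load: 927.4 × 6.6 = 6120.84 N at 5.6 m from A.
ΣM about A: C_y·9.3 − (927.4·6.6)·5.6 − 3200·2 = 0 → C_y = 40676.704/9.3 = 4373.84 ≈ 4374 N.
ΣF_y = 0: A_y + 4373.84 − 927.4·6.6 − 3200 = 0 → A_y = 4947 N.
ΣF_x = 0: A_x + 2700 = 0 → A_x = -2700 N.

A_x = -2700 N, A_y = 4947 N, C_y = 4374 N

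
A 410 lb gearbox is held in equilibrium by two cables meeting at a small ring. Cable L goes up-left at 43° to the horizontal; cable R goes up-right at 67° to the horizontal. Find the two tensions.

ΣF_x = 0: −T_L·cos43° + T_R·cos67° = 0 → T_R = 1.87176·T_L.
ΣF_y = 0: T_L·sin43° + T_R·sin67° = 410.
Substitute: T_L·(0.681998 + 1.87176·0.920505) = 410 → T_L = 170.481 ≈ 170.5 lb.
Then T_R = 1.87176 × 170.481 = 319.1 lb.

T_L = 170.5 lb, T_R = 319.1 lb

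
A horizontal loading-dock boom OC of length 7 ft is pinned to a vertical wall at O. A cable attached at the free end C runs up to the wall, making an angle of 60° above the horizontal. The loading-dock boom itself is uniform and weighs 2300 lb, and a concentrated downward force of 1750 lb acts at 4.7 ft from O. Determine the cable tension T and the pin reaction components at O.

T = 2685 lb, O_x = 1342 lb, O_y = 1725 lb

ΣM about O: T·sin60°·7 − 2300·3.5 − 1750·4.7 = 0 → T = 16275/(7·0.866025) = 2684.68 ≈ 2685 lb.
ΣF_x = 0: O_x − T·cos60° = 0 → O_x = 2684.68 × 0.5 = 1342 lb.
ΣF_y = 0: O_y + T·sin60° − 2300 − 1750 = 0 → O_y = 4050 − 2684.68 × 0.866025 = 1725 lb.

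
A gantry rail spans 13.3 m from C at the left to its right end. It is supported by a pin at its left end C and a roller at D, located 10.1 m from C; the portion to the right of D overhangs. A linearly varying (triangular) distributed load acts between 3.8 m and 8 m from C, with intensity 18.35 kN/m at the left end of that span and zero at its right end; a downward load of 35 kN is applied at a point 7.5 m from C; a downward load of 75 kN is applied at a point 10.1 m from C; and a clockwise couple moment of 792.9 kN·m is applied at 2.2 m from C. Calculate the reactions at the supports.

Resultant of the triangular load: ½ × 18.35 × 4.2 = 38.535 kN, acting at 5.2 m from C (one-third of the span from the peak).
Taking moments about C: D_y·10.1 − (½·18.35·4.2)·5.2 − 35·7.5 − 75·10.1 − 792.9 = 0 → D_y = 2013.282/10.1 = 199.335 ≈ 199.3 kN.
ΣF_y = 0: C_y + 199.335 − ½·18.35·4.2 − 35 − 75 = 0 → C_y = -50.80 kN.
ΣF_x = 0: no horizontal applied forces, so C_x = 0.

C_x = 0, C_y = -50.80 kN, D_y = 199.3 kN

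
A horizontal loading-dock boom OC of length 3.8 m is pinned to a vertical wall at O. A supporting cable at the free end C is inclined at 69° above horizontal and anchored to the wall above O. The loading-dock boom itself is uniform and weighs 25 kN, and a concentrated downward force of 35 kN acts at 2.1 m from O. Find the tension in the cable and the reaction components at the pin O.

ΣM about O: T·sin69°·3.8 − 25·1.9 − 35·2.1 = 0 → T = 121/(3.8·0.93358) = 34.1075 ≈ 34.11 kN.
ΣF_x = 0: O_x − T·cos69° = 0 → O_x = 34.1075 × 0.358368 = 12.22 kN.
ΣF_y = 0: O_y + T·sin69° − 25 − 35 = 0 → O_y = 60 − 34.1075 × 0.93358 = 28.16 kN.

T = 34.11 kN, O_x = 12.22 kN, O_y = 28.16 kN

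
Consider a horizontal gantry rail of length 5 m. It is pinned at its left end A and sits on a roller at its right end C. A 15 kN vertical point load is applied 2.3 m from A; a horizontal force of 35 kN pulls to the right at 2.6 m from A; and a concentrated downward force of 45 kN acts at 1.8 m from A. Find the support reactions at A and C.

A_x = -35.00 kN, A_y = 36.90 kN, C_y = 23.10 kN

ΣM about A: C_y·5 − 15·2.3 − 45·1.8 = 0 → C_y = 115.5/5 = 23.10 kN.
ΣF_y = 0: A_y + 23.1 − 15 − 45 = 0 → A_y = 36.90 kN.
ΣF_x = 0: A_x + 35 = 0 → A_x = -35.00 kN.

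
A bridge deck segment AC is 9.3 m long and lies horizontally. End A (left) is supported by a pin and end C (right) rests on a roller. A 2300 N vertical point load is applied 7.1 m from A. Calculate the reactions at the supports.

A_x = 0, A_y = 544.1 N, C_y = 1756 N

Taking moments about A: C_y·9.3 − 2300·7.1 = 0 → C_y = 16330/9.3 = 1755.91 ≈ 1756 N.
ΣF_y = 0: A_y + 1755.91 − 2300 = 0 → A_y = 544.1 N.
ΣF_x = 0: no horizontal applied forces, so A_x = 0.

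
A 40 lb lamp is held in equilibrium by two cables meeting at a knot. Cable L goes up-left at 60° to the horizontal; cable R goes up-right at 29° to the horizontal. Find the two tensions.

T_L = 34.99 lb, T_R = 20.00 lb

ΣF_x = 0: −T_L·cos60° + T_R·cos29° = 0 → T_R = 0.571677·T_L.
ΣF_y = 0: T_L·sin60° + T_R·sin29° = 40.
Substitute: T_L·(0.866025 + 0.571677·0.48481) = 40 → T_L = 34.9901 ≈ 34.99 lb.
Then T_R = 0.571677 × 34.9901 = 20.00 lb.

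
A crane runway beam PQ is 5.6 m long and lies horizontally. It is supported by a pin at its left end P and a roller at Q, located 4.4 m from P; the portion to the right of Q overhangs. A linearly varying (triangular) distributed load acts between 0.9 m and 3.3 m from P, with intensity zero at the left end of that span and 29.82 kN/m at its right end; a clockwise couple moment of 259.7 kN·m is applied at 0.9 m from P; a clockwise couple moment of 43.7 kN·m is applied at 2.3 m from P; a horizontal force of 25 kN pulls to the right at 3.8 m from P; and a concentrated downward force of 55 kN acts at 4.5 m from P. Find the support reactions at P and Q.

P_x = -25.00 kN, P_y = -54.75 kN, Q_y = 145.5 kN

Resultant of the triangular load: ½ × 29.82 × 2.4 = 35.784 kN, acting at 2.5 m from P (one-third of the span from the peak).
Moments about P: Q_y·4.4 − (½·29.82·2.4)·2.5 − 259.7 − 43.7 − 55·4.5 = 0 → Q_y = 640.36/4.4 = 145.536 ≈ 145.5 kN.
ΣF_y = 0: P_y + 145.536 − ½·29.82·2.4 − 55 = 0 → P_y = -54.75 kN.
ΣF_x = 0: P_x + 25 = 0 → P_x = -25.00 kN.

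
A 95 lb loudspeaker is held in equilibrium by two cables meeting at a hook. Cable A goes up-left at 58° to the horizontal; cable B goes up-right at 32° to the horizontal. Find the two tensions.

T_A = 80.56 lb, T_B = 50.34 lb

ΣF_x = 0: −T_A·cos58° + T_B·cos32° = 0 → T_B = 0.624869·T_A.
ΣF_y = 0: T_A·sin58° + T_B·sin32° = 95.
Substitute: T_A·(0.848048 + 0.624869·0.529919) = 95 → T_A = 80.5646 ≈ 80.56 lb.
Then T_B = 0.624869 × 80.5646 = 50.34 lb.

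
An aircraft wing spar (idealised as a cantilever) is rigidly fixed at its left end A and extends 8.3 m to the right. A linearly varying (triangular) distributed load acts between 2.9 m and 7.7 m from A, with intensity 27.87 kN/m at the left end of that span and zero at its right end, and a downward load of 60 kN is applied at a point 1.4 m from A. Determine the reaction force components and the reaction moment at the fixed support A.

Resultant of the triangular load: ½ × 27.87 × 4.8 = 66.888 kN, acting at 4.5 m from A (one-third of the span from the peak).
ΣF_x = 0: A_x = 0.
ΣF_y = 0: A_y − ½·27.87·4.8 − 60 = 0 → A_y = 126.9 kN.
ΣM about A: M_A − (½·27.87·4.8)·4.5 − 60·1.4 = 0 → M_A = 385.0 kN·m.

A_x = 0, A_y = 126.9 kN, M_A = 385.0 kN·m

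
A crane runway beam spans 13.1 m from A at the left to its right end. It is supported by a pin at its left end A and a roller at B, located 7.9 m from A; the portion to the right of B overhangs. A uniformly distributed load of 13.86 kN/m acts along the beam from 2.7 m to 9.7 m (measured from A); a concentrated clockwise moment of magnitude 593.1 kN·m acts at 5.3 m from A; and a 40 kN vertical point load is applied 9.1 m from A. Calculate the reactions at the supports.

Resultant of the distributed load: 13.86 × 7 = 97.02 kN at 6.2 m from A.
ΣM about A: B_y·7.9 − (13.86·7)·6.2 − 593.1 − 40·9.1 = 0 → B_y = 1558.624/7.9 = 197.294 ≈ 197.3 kN.
ΣF_y = 0: A_y + 197.294 − 13.86·7 − 40 = 0 → A_y = -60.27 kN.
ΣF_x = 0: no horizontal applied forces, so A_x = 0.

A_x = 0, A_y = -60.27 kN, B_y = 197.3 kN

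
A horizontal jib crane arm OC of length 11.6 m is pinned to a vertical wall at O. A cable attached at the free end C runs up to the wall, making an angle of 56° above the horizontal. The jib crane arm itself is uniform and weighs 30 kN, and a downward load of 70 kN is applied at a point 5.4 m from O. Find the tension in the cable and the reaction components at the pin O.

T = 57.40 kN, O_x = 32.10 kN, O_y = 52.41 kN

ΣM about O: T·sin56°·11.6 − 30·5.8 − 70·5.4 = 0 → T = 552/(11.6·0.829038) = 57.3993 ≈ 57.40 kN.
ΣF_x = 0: O_x − T·cos56° = 0 → O_x = 57.3993 × 0.559193 = 32.10 kN.
ΣF_y = 0: O_y + T·sin56° − 30 − 70 = 0 → O_y = 100 − 57.3993 × 0.829038 = 52.41 kN.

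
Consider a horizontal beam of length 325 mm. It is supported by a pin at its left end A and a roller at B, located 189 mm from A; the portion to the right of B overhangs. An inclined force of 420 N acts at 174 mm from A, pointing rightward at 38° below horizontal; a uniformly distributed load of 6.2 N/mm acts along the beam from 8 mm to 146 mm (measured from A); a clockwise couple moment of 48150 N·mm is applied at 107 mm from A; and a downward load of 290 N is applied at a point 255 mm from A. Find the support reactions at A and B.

A_x = -331.0 N, A_y = 171.5 N, B_y = 1233 N

Resultant of the distributed load: 6.2 × 138 = 855.6 N at 77 mm from A.
Taking moments about A: B_y·189 − 420·sin38°·174 − (6.2·138)·77 − 48150 − 290·255 = 0 → B_y = 232974/189 = 1232.67 ≈ 1233 N.
ΣF_y = 0: A_y + 1232.67 − 420·sin38° − 6.2·138 − 290 = 0 → A_y = 171.5 N.
ΣF_x = 0: A_x + 420·cos38° = 0 → A_x = -331.0 N.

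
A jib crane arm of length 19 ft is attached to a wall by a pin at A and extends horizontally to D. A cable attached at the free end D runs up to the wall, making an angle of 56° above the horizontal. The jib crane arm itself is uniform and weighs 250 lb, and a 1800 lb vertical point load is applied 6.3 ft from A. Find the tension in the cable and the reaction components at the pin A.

T = 870.7 lb, A_x = 486.9 lb, A_y = 1328 lb

ΣM about A: T·sin56°·19 − 250·9.5 − 1800·6.3 = 0 → T = 13715/(19·0.829038) = 870.698 ≈ 870.7 lb.
ΣF_x = 0: A_x − T·cos56° = 0 → A_x = 870.698 × 0.559193 = 486.9 lb.
ΣF_y = 0: A_y + T·sin56° − 250 − 1800 = 0 → A_y = 2050 − 870.698 × 0.829038 = 1328 lb.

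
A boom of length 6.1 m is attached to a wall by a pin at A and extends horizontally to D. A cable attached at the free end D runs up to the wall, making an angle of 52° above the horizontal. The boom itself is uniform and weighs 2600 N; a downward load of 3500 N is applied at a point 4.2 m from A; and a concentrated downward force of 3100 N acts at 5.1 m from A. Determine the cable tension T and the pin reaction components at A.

ΣM about A: T·sin52°·6.1 − 2600·3.05 − 3500·4.2 − 3100·5.1 = 0 → T = 38440/(6.1·0.788011) = 7996.89 ≈ 7997 N.
ΣF_x = 0: A_x − T·cos52° = 0 → A_x = 7996.89 × 0.615661 = 4923 N.
ΣF_y = 0: A_y + T·sin52° − 2600 − 3500 − 3100 = 0 → A_y = 9200 − 7996.89 × 0.788011 = 2898 N.

T = 7997 N, A_x = 4923 N, A_y = 2898 N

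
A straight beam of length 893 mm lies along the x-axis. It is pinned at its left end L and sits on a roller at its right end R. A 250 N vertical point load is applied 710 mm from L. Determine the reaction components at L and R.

Moments about L: R_y·893 − 250·710 = 0 → R_y = 177500/893 = 198.768 ≈ 198.8 N.
ΣF_y = 0: L_y + 198.768 − 250 = 0 → L_y = 51.23 N.
ΣF_x = 0: no horizontal applied forces, so L_x = 0.

L_x = 0, L_y = 51.23 N, R_y = 198.8 N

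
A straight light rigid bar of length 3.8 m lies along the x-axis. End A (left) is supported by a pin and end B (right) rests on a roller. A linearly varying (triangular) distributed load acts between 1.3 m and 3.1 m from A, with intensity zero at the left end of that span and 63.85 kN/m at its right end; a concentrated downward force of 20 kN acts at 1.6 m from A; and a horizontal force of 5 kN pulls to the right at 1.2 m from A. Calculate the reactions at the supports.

Resultant of the triangular load: ½ × 63.85 × 1.8 = 57.465 kN, acting at 2.5 m from A (one-third of the span from the peak).
ΣM about A: B_y·3.8 − (½·63.85·1.8)·2.5 − 20·1.6 = 0 → B_y = 175.6625/3.8 = 46.227 ≈ 46.23 kN.
ΣF_y = 0: A_y + 46.227 − ½·63.85·1.8 − 20 = 0 → A_y = 31.24 kN.
ΣF_x = 0: A_x + 5 = 0 → A_x = -5.000 kN.

A_x = -5.000 kN, A_y = 31.24 kN, B_y = 46.23 kN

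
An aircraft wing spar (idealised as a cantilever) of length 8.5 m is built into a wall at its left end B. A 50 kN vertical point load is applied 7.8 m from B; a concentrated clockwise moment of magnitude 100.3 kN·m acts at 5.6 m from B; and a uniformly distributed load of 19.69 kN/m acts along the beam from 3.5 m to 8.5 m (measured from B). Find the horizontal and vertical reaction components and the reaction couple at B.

Resultant of the distributed load: 19.69 × 5 = 98.45 kN at 6 m from B.
ΣF_x = 0: B_x = 0.
ΣF_y = 0: B_y − 50 − 19.69·5 = 0 → B_y = 148.4 kN.
ΣM about B: M_B − 50·7.8 − 100.3 − (19.69·5)·6 = 0 → M_B = 1081 kN·m.

B_x = 0, B_y = 148.4 kN, M_B = 1081 kN·m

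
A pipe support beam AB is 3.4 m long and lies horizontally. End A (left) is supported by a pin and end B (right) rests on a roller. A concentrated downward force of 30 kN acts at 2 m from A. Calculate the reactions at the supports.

A_x = 0, A_y = 12.35 kN, B_y = 17.65 kN

ΣM about A: B_y·3.4 − 30·2 = 0 → B_y = 60/3.4 = 17.6471 ≈ 17.65 kN.
ΣF_y = 0: A_y + 17.6471 − 30 = 0 → A_y = 12.35 kN.
ΣF_x = 0: no horizontal applied forces, so A_x = 0.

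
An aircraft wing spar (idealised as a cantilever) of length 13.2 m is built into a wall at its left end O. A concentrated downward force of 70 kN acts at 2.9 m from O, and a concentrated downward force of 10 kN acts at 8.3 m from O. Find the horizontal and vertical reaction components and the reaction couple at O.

O_x = 0, O_y = 80.00 kN, M_O = 286.0 kN·m

ΣF_x = 0: O_x = 0.
ΣF_y = 0: O_y − 70 − 10 = 0 → O_y = 80.00 kN.
ΣM about O: M_O − 70·2.9 − 10·8.3 = 0 → M_O = 286.0 kN·m.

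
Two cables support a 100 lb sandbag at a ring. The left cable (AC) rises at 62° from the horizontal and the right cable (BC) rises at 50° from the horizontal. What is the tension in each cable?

T_AC = 69.33 lb, T_BC = 50.63 lb

ΣF_x = 0: −T_AC·cos62° + T_BC·cos50° = 0 → T_BC = 0.730368·T_AC.
ΣF_y = 0: T_AC·sin62° + T_BC·sin50° = 100.
Substitute: T_AC·(0.882948 + 0.730368·0.766044) = 100 → T_AC = 69.3269 ≈ 69.33 lb.
Then T_BC = 0.730368 × 69.3269 = 50.63 lb.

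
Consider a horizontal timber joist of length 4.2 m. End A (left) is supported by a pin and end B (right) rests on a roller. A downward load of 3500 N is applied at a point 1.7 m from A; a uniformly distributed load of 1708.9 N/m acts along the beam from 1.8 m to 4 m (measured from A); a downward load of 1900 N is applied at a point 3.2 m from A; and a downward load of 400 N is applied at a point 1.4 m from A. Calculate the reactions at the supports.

A_x = 0, A_y = 3966 N, B_y = 5594 N

Resultant of the distributed load: 1708.9 × 2.2 = 3759.58 N at 2.9 m from A.
ΣM about A: B_y·4.2 − 3500·1.7 − (1708.9·2.2)·2.9 − 1900·3.2 − 400·1.4 = 0 → B_y = 23492.782/4.2 = 5593.52 ≈ 5594 N.
ΣF_y = 0: A_y + 5593.52 − 3500 − 1708.9·2.2 − 1900 − 400 = 0 → A_y = 3966 N.
ΣF_x = 0: no horizontal applied forces, so A_x = 0.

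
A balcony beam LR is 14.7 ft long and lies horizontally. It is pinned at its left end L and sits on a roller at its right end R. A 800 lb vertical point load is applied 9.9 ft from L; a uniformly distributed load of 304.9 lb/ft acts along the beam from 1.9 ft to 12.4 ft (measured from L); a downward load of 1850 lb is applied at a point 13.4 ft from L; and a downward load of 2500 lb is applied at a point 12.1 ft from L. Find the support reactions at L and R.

L_x = 0, L_y = 2511 lb, R_y = 5840 lb

Resultant of the distributed load: 304.9 × 10.5 = 3201.45 lb at 7.15 ft from L.
Taking moments about L: R_y·14.7 − 800·9.9 − (304.9·10.5)·7.15 − 1850·13.4 − 2500·12.1 = 0 → R_y = 85850.3675/14.7 = 5840.16 ≈ 5840 lb.
ΣF_y = 0: L_y + 5840.16 − 800 − 304.9·10.5 − 1850 − 2500 = 0 → L_y = 2511 lb.
ΣF_x = 0: no horizontal applied forces, so L_x = 0.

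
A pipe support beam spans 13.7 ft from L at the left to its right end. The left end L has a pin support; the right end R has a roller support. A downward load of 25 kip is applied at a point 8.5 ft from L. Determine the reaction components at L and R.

L_x = 0, L_y = 9.489 kip, R_y = 15.51 kip

ΣM about L: R_y·13.7 − 25·8.5 = 0 → R_y = 212.5/13.7 = 15.5109 ≈ 15.51 kip.
ΣF_y = 0: L_y + 15.5109 − 25 = 0 → L_y = 9.489 kip.
ΣF_x = 0: no horizontal applied forces, so L_x = 0.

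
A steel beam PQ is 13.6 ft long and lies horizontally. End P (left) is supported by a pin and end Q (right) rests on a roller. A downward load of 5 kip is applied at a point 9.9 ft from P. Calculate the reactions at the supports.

P_x = 0, P_y = 1.360 kip, Q_y = 3.640 kip

Moments about P: Q_y·13.6 − 5·9.9 = 0 → Q_y = 49.5/13.6 = 3.63971 ≈ 3.640 kip.
ΣF_y = 0: P_y + 3.63971 − 5 = 0 → P_y = 1.360 kip.
ΣF_x = 0: no horizontal applied forces, so P_x = 0.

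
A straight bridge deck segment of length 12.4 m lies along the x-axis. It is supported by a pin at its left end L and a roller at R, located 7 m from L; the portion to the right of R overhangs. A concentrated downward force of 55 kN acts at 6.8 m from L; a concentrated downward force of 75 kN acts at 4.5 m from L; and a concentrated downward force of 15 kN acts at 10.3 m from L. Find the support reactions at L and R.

L_x = 0, L_y = 21.29 kN, R_y = 123.7 kN

ΣM about L: R_y·7 − 55·6.8 − 75·4.5 − 15·10.3 = 0 → R_y = 866/7 = 123.714 ≈ 123.7 kN.
ΣF_y = 0: L_y + 123.714 − 55 − 75 − 15 = 0 → L_y = 21.29 kN.
ΣF_x = 0: no horizontal applied forces, so L_x = 0.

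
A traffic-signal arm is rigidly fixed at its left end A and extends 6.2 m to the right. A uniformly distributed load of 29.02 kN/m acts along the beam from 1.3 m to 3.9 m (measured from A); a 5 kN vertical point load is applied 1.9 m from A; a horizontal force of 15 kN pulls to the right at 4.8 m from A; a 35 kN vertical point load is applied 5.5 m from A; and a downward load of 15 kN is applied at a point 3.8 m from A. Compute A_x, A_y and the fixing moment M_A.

Resultant of the distributed load: 29.02 × 2.6 = 75.452 kN at 2.6 m from A.
ΣF_x = 0: A_x + 15 = 0 → A_x = -15.00 kN.
ΣF_y = 0: A_y − 29.02·2.6 − 5 − 35 − 15 = 0 → A_y = 130.5 kN.
ΣM about A: M_A − (29.02·2.6)·2.6 − 5·1.9 − 35·5.5 − 15·3.8 = 0 → M_A = 455.2 kN·m.

A_x = -15.00 kN, A_y = 130.5 kN, M_A = 455.2 kN·m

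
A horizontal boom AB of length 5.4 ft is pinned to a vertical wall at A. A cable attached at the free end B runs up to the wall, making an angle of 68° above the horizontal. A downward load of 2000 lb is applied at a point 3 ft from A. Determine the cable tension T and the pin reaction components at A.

ΣM about A: T·sin68°·5.4 − 2000·3 = 0 → T = 6000/(5.4·0.927184) = 1198.37 ≈ 1198 lb.
ΣF_x = 0: A_x − T·cos68° = 0 → A_x = 1198.37 × 0.374607 = 448.9 lb.
ΣF_y = 0: A_y + T·sin68° − 2000 = 0 → A_y = 2000 − 1198.37 × 0.927184 = 888.9 lb.

T = 1198 lb, A_x = 448.9 lb, A_y = 888.9 lb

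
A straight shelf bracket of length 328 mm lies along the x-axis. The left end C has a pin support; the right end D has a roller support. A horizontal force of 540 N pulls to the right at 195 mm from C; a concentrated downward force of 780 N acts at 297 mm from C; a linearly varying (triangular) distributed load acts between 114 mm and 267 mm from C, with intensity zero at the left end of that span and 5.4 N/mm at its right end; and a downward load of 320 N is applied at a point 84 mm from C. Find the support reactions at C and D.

Resultant of the triangular load: ½ × 5.4 × 153 = 413.1 N, acting at 216 mm from C (one-third of the span from the peak).
Moments about C: D_y·328 − 780·297 − (½·5.4·153)·216 − 320·84 = 0 → D_y = 347769.6/328 = 1060.27 ≈ 1060 N.
ΣF_y = 0: C_y + 1060.27 − 780 − ½·5.4·153 − 320 = 0 → C_y = 452.8 N.
ΣF_x = 0: C_x + 540 = 0 → C_x = -540.0 N.

C_x = -540.0 N, C_y = 452.8 N, D_y = 1060 N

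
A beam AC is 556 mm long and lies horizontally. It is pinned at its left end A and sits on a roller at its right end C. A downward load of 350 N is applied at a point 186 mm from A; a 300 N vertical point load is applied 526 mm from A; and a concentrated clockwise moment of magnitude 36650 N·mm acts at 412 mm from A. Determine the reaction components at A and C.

A_x = 0, A_y = 183.2 N, C_y = 466.8 N

ΣM about A: C_y·556 − 350·186 − 300·526 − 36650 = 0 → C_y = 259550/556 = 466.817 ≈ 466.8 N.
ΣF_y = 0: A_y + 466.817 − 350 − 300 = 0 → A_y = 183.2 N.
ΣF_x = 0: no horizontal applied forces, so A_x = 0.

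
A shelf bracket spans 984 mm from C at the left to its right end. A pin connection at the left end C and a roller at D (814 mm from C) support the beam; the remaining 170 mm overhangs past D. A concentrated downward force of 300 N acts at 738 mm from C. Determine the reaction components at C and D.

C_x = 0, C_y = 28.01 N, D_y = 272.0 N

Moments about C: D_y·814 − 300·738 = 0 → D_y = 221400/814 = 271.99 ≈ 272.0 N.
ΣF_y = 0: C_y + 271.99 − 300 = 0 → C_y = 28.01 N.
ΣF_x = 0: no horizontal applied forces, so C_x = 0.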